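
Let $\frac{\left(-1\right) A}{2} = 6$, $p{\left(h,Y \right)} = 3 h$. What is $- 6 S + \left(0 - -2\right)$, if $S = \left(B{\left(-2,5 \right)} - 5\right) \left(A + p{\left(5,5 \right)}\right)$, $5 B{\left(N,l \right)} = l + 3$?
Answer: $\frac{316}{5} \approx 63.2$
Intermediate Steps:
$B{\left(N,l \right)} = \frac{3}{5} + \frac{l}{5}$ ($B{\left(N,l \right)} = \frac{l + 3}{5} = \frac{3 + l}{5} = \frac{3}{5} + \frac{l}{5}$)
$A = -12$ ($A = \left(-2\right) 6 = -12$)
$S = - \frac{51}{5}$ ($S = \left(\left(\frac{3}{5} + \frac{1}{5} \cdot 5\right) - 5\right) \left(-12 + 3 \cdot 5\right) = \left(\left(\frac{3}{5} + 1\right) - 5\right) \left(-12 + 15\right) = \left(\frac{8}{5} - 5\right) 3 = \left(- \frac{17}{5}\right) 3 = - \frac{51}{5} \approx -10.2$)
$- 6 S + \left(0 - -2\right) = \left(-6\right) \left(- \frac{51}{5}\right) + \left(0 - -2\right) = \frac{306}{5} + \left(0 + 2\right) = \frac{306}{5} + 2 = \frac{316}{5}$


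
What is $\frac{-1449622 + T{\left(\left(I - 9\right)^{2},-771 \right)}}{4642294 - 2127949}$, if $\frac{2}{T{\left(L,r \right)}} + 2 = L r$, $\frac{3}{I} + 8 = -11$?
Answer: $- \frac{16919638625459}{29346828882855} \approx -0.57654$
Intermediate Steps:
$I = - \frac{3}{19}$ ($I = \frac{3}{-8 - 11} = \frac{3}{-19} = 3 \left(- \frac{1}{19}\right) = - \frac{3}{19} \approx -0.15789$)
$T{\left(L,r \right)} = \frac{2}{-2 + L r}$
$\frac{-1449622 + T{\left(\left(I - 9\right)^{2},-771 \right)}}{4642294 - 2127949} = \frac{-1449622 + \frac{2}{-2 + \left(- \frac{3}{19} - 9\right)^{2} \left(-771\right)}}{4642294 - 2127949} = \frac{-1449622 + \frac{2}{-2 + \left(- \frac{174}{19}\right)^{2} \left(-771\right)}}{2514345} = \left(-1449622 + \frac{2}{-2 + \frac{30276}{361} \left(-771\right)}\right) \frac{1}{2514345} = \left(-1449622 + \frac{2}{-2 - \frac{23342796}{361}}\right) \frac{1}{2514345} = \left(-1449622 + \frac{2}{- \frac{23343518}{361}}\right) \frac{1}{2514345} = \left(-1449622 + 2 \left(- \frac{361}{23343518}\right)\right) \frac{1}{2514345} = \left(-1449622 - \frac{361}{11671759}\right) \frac{1}{2514345} = \left(- \frac{16919638625459}{11671759}\right) \frac{1}{2514345} = - \frac{16919638625459}{29346828882855}$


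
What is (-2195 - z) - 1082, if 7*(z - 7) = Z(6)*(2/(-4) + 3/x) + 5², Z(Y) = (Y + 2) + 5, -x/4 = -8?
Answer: -736247/224 ≈ -3286.8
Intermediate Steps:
x = 32 (x = -4*(-8) = 32)
Z(Y) = 7 + Y (Z(Y) = (2 + Y) + 5 = 7 + Y)
z = 2199/224 (z = 7 + ((7 + 6)*(2/(-4) + 3/32) + 5²)/7 = 7 + (13*(2*(-¼) + 3*(1/32)) + 25)/7 = 7 + (13*(-½ + 3/32) + 25)/7 = 7 + (13*(-13/32) + 25)/7 = 7 + (-169/32 + 25)/7 = 7 + (⅐)*(631/32) = 7 + 631/224 = 2199/224 ≈ 9.8170)
(-2195 - z) - 1082 = (-2195 - 1*2199/224) - 1082 = (-2195 - 2199/224) - 1082 = -493879/224 - 1082 = -736247/224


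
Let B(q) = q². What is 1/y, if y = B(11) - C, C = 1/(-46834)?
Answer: 46834/5666915 ≈ 0.0082645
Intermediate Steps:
C = -1/46834 ≈ -2.1352e-5
y = 5666915/46834 (y = 11² - 1*(-1/46834) = 121 + 1/46834 = 5666915/46834 ≈ 121.00)
1/y = 1/(5666915/46834) = 46834/5666915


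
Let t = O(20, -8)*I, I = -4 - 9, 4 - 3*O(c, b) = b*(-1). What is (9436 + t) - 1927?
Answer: 22579/3 ≈ 7526.3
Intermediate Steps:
O(c, b) = 4/3 + b/3 (O(c, b) = 4/3 - b*(-1)/3 = 4/3 - (-1)*b/3 = 4/3 + b/3)
I = -13
t = 52/3 (t = (4/3 + (⅓)*(-8))*(-13) = (4/3 - 8/3)*(-13) = -4/3*(-13) = 52/3 ≈ 17.333)
(9436 + t) - 1927 = (9436 + 52/3) - 1927 = 28360/3 - 1927 = 22579/3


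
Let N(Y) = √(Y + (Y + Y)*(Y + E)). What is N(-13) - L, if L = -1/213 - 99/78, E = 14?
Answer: 7055/5538 + I*√39 ≈ 1.2739 + 6.245*I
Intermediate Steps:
L = -7055/5538 (L = -1*1/213 - 99*1/78 = -1/213 - 33/26 = -7055/5538 ≈ -1.2739)
N(Y) = √(Y + 2*Y*(14 + Y)) (N(Y) = √(Y + (Y + Y)*(Y + 14)) = √(Y + (2*Y)*(14 + Y)) = √(Y + 2*Y*(14 + Y)))
N(-13) - L = √(-13*(29 + 2*(-13))) - 1*(-7055/5538) = √(-13*(29 - 26)) + 7055/5538 = √(-13*3) + 7055/5538 = √(-39) + 7055/5538 = I*√39 + 7055/5538 = 7055/5538 + I*√39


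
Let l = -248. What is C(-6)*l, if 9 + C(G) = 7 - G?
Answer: -992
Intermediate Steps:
C(G) = -2 - G (C(G) = -9 + (7 - G) = -2 - G)
C(-6)*l = (-2 - 1*(-6))*(-248) = (-2 + 6)*(-248) = 4*(-248) = -992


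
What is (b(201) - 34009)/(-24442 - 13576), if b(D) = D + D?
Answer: 33607/38018 ≈ 0.88398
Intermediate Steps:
b(D) = 2*D
(b(201) - 34009)/(-24442 - 13576) = (2*201 - 34009)/(-24442 - 13576) = (402 - 34009)/(-38018) = -33607*(-1/38018) = 33607/38018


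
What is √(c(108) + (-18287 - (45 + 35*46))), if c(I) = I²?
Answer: I*√8278 ≈ 90.984*I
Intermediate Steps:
√(c(108) + (-18287 - (45 + 35*46))) = √(108² + (-18287 - (45 + 35*46))) = √(11664 + (-18287 - (45 + 1610))) = √(11664 + (-18287 - 1*1655)) = √(11664 + (-18287 - 1655)) = √(11664 - 19942) = √(-8278) = I*√8278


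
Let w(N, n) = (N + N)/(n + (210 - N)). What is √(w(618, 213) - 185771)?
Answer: I*√784909255/65 ≈ 431.02*I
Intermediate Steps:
w(N, n) = 2*N/(210 + n - N) (w(N, n) = (2*N)/(210 + n - N) = 2*N/(210 + n - N))
√(w(618, 213) - 185771) = √(2*618/(210 + 213 - 1*618) - 185771) = √(2*618/(210 + 213 - 618) - 185771) = √(2*618/(-195) - 185771) = √(2*618*(-1/195) - 185771) = √(-412/65 - 185771) = √(-12075527/65) = I*√784909255/65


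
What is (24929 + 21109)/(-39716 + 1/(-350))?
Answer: -16113300/13900601 ≈ -1.1592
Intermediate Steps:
(24929 + 21109)/(-39716 + 1/(-350)) = 46038/(-39716 - 1/350) = 46038/(-13900601/350) = 46038*(-350/13900601) = -16113300/13900601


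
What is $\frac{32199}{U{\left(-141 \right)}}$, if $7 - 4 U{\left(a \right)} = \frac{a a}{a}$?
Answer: $\frac{32199}{37} \approx 870.24$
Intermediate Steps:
$U{\left(a \right)} = \frac{7}{4} - \frac{a}{4}$ ($U{\left(a \right)} = \frac{7}{4} - \frac{a a \frac{1}{a}}{4} = \frac{7}{4} - \frac{a^{2} \frac{1}{a}}{4} = \frac{7}{4} - \frac{a}{4}$)
$\frac{32199}{U{\left(-141 \right)}} = \frac{32199}{\frac{7}{4} - - \frac{141}{4}} = \frac{32199}{\frac{7}{4} + \frac{141}{4}} = \frac{32199}{37}$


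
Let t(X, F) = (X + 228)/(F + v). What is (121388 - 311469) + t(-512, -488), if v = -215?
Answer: -133626659/703 ≈ -1.9008e+5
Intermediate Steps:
t(X, F) = (228 + X)/(-215 + F) (t(X, F) = (X + 228)/(F - 215) = (228 + X)/(-215 + F))
(121388 - 311469) + t(-512, -488) = (121388 - 311469) + (228 - 512)/(-215 - 488) = -190081 - 284/(-703) = -190081 - 1/703*(-284) = -190081 + 284/703 = -133626659/703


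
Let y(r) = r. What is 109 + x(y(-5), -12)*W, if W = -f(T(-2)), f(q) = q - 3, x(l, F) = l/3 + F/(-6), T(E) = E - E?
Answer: 110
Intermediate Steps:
T(E) = 0
x(l, F) = -F/6 + l/3 (x(l, F) = l*(⅓) + F*(-⅙) = l/3 - F/6 = -F/6 + l/3)
f(q) = -3 + q
W = 3 (W = -(-3 + 0) = -1*(-3) = 3)
109 + x(y(-5), -12)*W = 109 + (-⅙*(-12) + (⅓)*(-5))*3 = 109 + (2 - 5/3)*3 = 109 + (⅓)*3 = 109 + 1 = 110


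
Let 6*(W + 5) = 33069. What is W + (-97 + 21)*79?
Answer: -995/2 ≈ -497.50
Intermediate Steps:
W = 11013/2 (W = -5 + (⅙)*33069 = -5 + 11023/2 = 11013/2 ≈ 5506.5)
W + (-97 + 21)*79 = 11013/2 + (-97 + 21)*79 = 11013/2 - 76*79 = 11013/2 - 6004 = -995/2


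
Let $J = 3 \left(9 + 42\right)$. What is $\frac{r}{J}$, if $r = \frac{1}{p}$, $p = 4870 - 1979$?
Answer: $\frac{1}{442323} \approx 2.2608 \cdot 10^{-6}$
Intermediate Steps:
$p = 2891$
$r = \frac{1}{2891} \approx 0.0003459$
$J = 153$ ($J = 3 \cdot 51 = 153$)
$\frac{r}{J} = \frac{1}{2891 \cdot 153} = \frac{1}{2891} \cdot \frac{1}{153} = \frac{1}{442323}$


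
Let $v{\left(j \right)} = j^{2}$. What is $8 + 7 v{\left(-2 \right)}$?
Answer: $36$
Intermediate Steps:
$8 + 7 v{\left(-2 \right)} = 8 + 7 \left(-2\right)^{2} = 8 + 7 \cdot 4 = 8 + 28 = 36$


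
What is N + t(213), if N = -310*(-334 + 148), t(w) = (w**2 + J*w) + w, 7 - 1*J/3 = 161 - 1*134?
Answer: 90462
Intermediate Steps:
J = -60 (J = 21 - 3*(161 - 1*134) = 21 - 3*(161 - 134) = 21 - 3*27 = 21 - 81 = -60)
t(w) = w**2 - 59*w (t(w) = (w**2 - 60*w) + w = w**2 - 59*w)
N = 57660 (N = -310*(-186) = 57660)
N + t(213) = 57660 + 213*(-59 + 213) = 57660 + 213*154 = 57660 + 32802 = 90462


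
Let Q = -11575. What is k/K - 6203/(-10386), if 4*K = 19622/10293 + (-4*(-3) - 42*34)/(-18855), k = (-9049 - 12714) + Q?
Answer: -14932757146500077/221884021746 ≈ -67300.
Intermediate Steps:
k = -33338 (k = (-9049 - 12714) - 11575 = -21763 - 11575 = -33338)
K = 21363761/43127670 (K = (19622/10293 + (-4*(-3) - 42*34)/(-18855))/4 = (19622*(1/10293) + (12 - 1428)*(-1/18855))/4 = (19622/10293 - 1416*(-1/18855))/4 = (19622/10293 + 472/6285)/4 = (¼)*(42727522/21563835) = 21363761/43127670 ≈ 0.49536)
k/K - 6203/(-10386) = -33338/21363761/43127670 - 6203/(-10386) = -33338*43127670/21363761 - 6203*(-1/10386) = -1437790262460/21363761 + 6203/10386 = -14932757146500077/221884021746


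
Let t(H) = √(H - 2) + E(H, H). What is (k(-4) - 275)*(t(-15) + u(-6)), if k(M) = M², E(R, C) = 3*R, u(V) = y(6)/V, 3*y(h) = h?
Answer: 35224/3 - 259*I*√17 ≈ 11741.0 - 1067.9*I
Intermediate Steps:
y(h) = h/3
u(V) = 2/V (u(V) = ((⅓)*6)/V = 2/V)
t(H) = √(-2 + H) + 3*H (t(H) = √(H - 2) + 3*H = √(-2 + H) + 3*H)
(k(-4) - 275)*(t(-15) + u(-6)) = ((-4)² - 275)*((√(-2 - 15) + 3*(-15)) + 2/(-6)) = (16 - 275)*((√(-17) - 45) + 2*(-⅙)) = -259*((I*√17 - 45) - ⅓) = -259*((-45 + I*√17) - ⅓) = -259*(-136/3 + I*√17) = 35224/3 - 259*I*√17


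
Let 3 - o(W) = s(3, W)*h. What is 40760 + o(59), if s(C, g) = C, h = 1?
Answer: 40760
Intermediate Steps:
o(W) = 0 (o(W) = 3 - 3 = 0)
40760 + o(59) = 40760 + 0 = 40760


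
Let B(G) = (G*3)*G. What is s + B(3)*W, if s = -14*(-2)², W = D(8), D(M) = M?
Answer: 160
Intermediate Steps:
W = 8
B(G) = 3*G² (B(G) = (3*G)*G = 3*G²)
s = -56 (s = -14*4 = -56)
s + B(3)*W = -56 + (3*3²)*8 = -56 + (3*9)*8 = -56 + 27*8 = -56 + 216 = 160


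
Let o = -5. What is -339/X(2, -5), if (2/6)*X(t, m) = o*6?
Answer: 113/30 ≈ 3.7667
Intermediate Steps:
X(t, m) = -90 (X(t, m) = 3*(-5*6) = 3*(-30) = -90)
-339/X(2, -5) = -339/(-90) = -1/90*(-339) = 113/30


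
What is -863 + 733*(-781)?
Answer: -573336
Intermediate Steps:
-863 + 733*(-781) = -863 - 572473 = -573336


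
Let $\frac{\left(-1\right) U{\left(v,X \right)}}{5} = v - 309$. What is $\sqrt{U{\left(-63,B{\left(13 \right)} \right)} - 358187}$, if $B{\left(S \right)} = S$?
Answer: $i \sqrt{356327} \approx 596.93 i$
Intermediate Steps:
$U{\left(v,X \right)} = 1545 - 5 v$ ($U{\left(v,X \right)} = - 5 \left(v - 309\right) = - 5 \left(-309 + v\right) = 1545 - 5 v$)
$\sqrt{U{\left(-63,B{\left(13 \right)} \right)} - 358187} = \sqrt{\left(1545 - -315\right) - 358187} = \sqrt{\left(1545 + 315\right) - 358187} = \sqrt{1860 - 358187} = \sqrt{-356327} = i \sqrt{356327}$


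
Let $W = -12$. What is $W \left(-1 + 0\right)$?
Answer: $12$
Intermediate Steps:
$W \left(-1 + 0\right) = - 12 \left(-1 + 0\right) = \left(-12\right) \left(-1\right) = 12$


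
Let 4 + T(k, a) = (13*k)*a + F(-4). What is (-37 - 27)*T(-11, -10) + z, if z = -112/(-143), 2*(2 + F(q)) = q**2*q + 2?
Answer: -12748624/143 ≈ -89151.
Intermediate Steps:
F(q) = -1 + q**3/2 (F(q) = -2 + (q**2*q + 2)/2 = -2 + (q**3 + 2)/2 = -2 + (2 + q**3)/2 = -2 + (1 + q**3/2) = -1 + q**3/2)
z = 112/143 (z = -112*(-1/143) = 112/143 ≈ 0.78322)
T(k, a) = -37 + 13*a*k (T(k, a) = -4 + ((13*k)*a + (-1 + (1/2)*(-4)**3)) = -4 + (13*a*k + (-1 + (1/2)*(-64))) = -4 + (13*a*k + (-1 - 32)) = -4 + (13*a*k - 33) = -4 + (-33 + 13*a*k) = -37 + 13*a*k)
(-37 - 27)*T(-11, -10) + z = (-37 - 27)*(-37 + 13*(-10)*(-11)) + 112/143 = -64*(-37 + 1430) + 112/143 = -64*1393 + 112/143 = -89152 + 112/143 = -12748624/143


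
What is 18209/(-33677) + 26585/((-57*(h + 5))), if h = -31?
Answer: 66793639/3839178 ≈ 17.398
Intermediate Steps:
18209/(-33677) + 26585/((-57*(h + 5))) = 18209/(-33677) + 26585/((-57*(-31 + 5))) = 18209*(-1/33677) + 26585/((-57*(-26))) = -18209/33677 + 26585/1482 = -18209/33677 + 26585*(1/1482) = -18209/33677 + 2045/114 = 66793639/3839178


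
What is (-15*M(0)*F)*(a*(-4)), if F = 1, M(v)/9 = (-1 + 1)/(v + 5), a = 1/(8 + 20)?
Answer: 0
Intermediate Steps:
a = 1/28 ≈ 0.035714
M(v) = 0 (M(v) = 9*((-1 + 1)/(v + 5)) = 9*(0/(5 + v)) = 9*0 = 0)
(-15*M(0)*F)*(a*(-4)) = (-0)*((1/28)*(-4)) = -15*0*(-⅐) = 0*(-⅐) = 0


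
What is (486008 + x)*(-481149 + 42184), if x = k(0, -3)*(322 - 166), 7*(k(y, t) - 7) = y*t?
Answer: -213819851500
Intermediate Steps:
k(y, t) = 7 + t*y/7 (k(y, t) = 7 + (y*t)/7 = 7 + (t*y)/7 = 7 + t*y/7)
x = 1092 (x = (7 + (⅐)*(-3)*0)*(322 - 166) = (7 + 0)*156 = 7*156 = 1092)
(486008 + x)*(-481149 + 42184) = (486008 + 1092)*(-481149 + 42184) = 487100*(-438965) = -213819851500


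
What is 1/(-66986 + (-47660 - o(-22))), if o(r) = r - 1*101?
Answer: -1/114523 ≈ -8.7319e-6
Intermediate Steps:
o(r) = -101 + r (o(r) = r - 101 = -101 + r)
1/(-66986 + (-47660 - o(-22))) = 1/(-66986 + (-47660 - (-101 - 22))) = 1/(-66986 + (-47660 - 1*(-123))) = 1/(-66986 + (-47660 + 123)) = 1/(-66986 - 47537) = 1/(-114523) = -1/114523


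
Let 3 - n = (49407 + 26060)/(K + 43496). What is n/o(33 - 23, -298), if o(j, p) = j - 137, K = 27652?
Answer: -19711/1290828 ≈ -0.015270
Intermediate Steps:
o(j, p) = -137 + j
n = 19711/10164 (n = 3 - (49407 + 26060)/(27652 + 43496) = 3 - 75467/71148 = 3 - 1*10781/10164 = 3 - 10781/10164 = 19711/10164 ≈ 1.9393)
n/o(33 - 23, -298) = 19711/(10164*(-137 + (33 - 23))) = 19711/(10164*(-137 + 10)) = (19711/10164)/(-127) = (19711/10164)*(-1/127) = -19711/1290828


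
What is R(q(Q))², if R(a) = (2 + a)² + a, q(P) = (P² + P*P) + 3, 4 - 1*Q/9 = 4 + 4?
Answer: 45522062976016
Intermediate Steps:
Q = -36 (Q = 36 - 9*(4 + 4) = 36 - 9*8 = 36 - 72 = -36)
q(P) = 3 + 2*P² (q(P) = (P² + P²) + 3 = 2*P² + 3 = 3 + 2*P²)
R(a) = a + (2 + a)²
R(q(Q))² = ((3 + 2*(-36)²) + (2 + (3 + 2*(-36)²))²)² = ((3 + 2*1296) + (2 + (3 + 2*1296))²)² = ((3 + 2592) + (2 + (3 + 2592))²)² = (2595 + (2 + 2595)²)² = (2595 + 2597²)² = (2595 + 6744409)² = 6747004² = 45522062976016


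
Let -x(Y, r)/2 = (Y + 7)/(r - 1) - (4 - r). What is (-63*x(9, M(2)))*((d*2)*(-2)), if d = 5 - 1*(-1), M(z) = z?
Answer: -42336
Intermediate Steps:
x(Y, r) = 8 - 2*r - 2*(7 + Y)/(-1 + r) (x(Y, r) = -2*((Y + 7)/(r - 1) - (4 - r)) = -2*((7 + Y)/(-1 + r) + (-4 + r)) = -2*(-4 + r + (7 + Y)/(-1 + r)) = 8 - 2*r - 2*(7 + Y)/(-1 + r))
d = 6 (d = 5 + 1 = 6)
(-63*x(9, M(2)))*((d*2)*(-2)) = (-126*(-11 - 1*9 - 1*2**2 + 5*2)/(-1 + 2))*((6*2)*(-2)) = (-126*(-11 - 9 - 1*4 + 10)/1)*(12*(-2)) = -126*(-11 - 9 - 4 + 10)*(-24) = -126*(-14)*(-24) = -63*(-28)*(-24) = 1764*(-24) = -42336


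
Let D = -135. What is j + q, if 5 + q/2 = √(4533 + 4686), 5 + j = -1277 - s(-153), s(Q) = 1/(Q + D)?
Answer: -372095/288 + 2*√9219 ≈ -1100.0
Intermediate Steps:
s(Q) = 1/(-135 + Q) (s(Q) = 1/(Q - 135) = 1/(-135 + Q))
j = -369215/288 (j = -5 + (-1277 - 1/(-135 - 153)) = -5 + (-1277 - 1/(-288)) = -5 + (-1277 - 1*(-1/288)) = -5 + (-1277 + 1/288) = -5 - 367775/288 = -369215/288 ≈ -1282.0)
q = -10 + 2*√9219 (q = -10 + 2*√(4533 + 4686) = -10 + 2*√9219 ≈ 182.03)
j + q = -369215/288 + (-10 + 2*√9219) = -372095/288 + 2*√9219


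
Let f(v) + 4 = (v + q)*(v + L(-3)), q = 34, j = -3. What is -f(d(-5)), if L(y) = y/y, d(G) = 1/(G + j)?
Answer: -1641/64 ≈ -25.641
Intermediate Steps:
d(G) = 1/(-3 + G) (d(G) = 1/(G - 3) = 1/(-3 + G))
L(y) = 1
f(v) = -4 + (1 + v)*(34 + v) (f(v) = -4 + (v + 34)*(v + 1) = -4 + (34 + v)*(1 + v) = -4 + (1 + v)*(34 + v))
-f(d(-5)) = -(30 + (1/(-3 - 5))² + 35/(-3 - 5)) = -(30 + (1/(-8))² + 35/(-8)) = -(30 + (-⅛)² + 35*(-⅛)) = -(30 + 1/64 - 35/8) = -1*1641/64 = -1641/64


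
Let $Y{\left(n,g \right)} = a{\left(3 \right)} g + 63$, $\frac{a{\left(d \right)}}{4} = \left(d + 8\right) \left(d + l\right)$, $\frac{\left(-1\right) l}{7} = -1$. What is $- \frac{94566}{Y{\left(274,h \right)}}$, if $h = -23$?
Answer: $\frac{94566}{10057} \approx 9.403$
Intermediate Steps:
$l = 7$ ($l = \left(-7\right) \left(-1\right) = 7$)
$a{\left(d \right)} = 4 \left(7 + d\right) \left(8 + d\right)$ ($a{\left(d \right)} = 4 \left(d + 8\right) \left(d + 7\right) = 4 \left(8 + d\right) \left(7 + d\right) = 4 \left(7 + d\right) \left(8 + d\right)$)
$Y{\left(n,g \right)} = 63 + 440 g$ ($Y{\left(n,g \right)} = \left(224 + 4 \cdot 3^{2} + 60 \cdot 3\right) g + 63 = \left(224 + 4 \cdot 9 + 180\right) g + 63 = \left(224 + 36 + 180\right) g + 63 = 440 g + 63 = 63 + 440 g$)
$- \frac{94566}{Y{\left(274,h \right)}} = - \frac{94566}{63 + 440 \left(-23\right)} = - \frac{94566}{63 - 10120} = - \frac{94566}{-10057} = \left(-94566\right) \left(- \frac{1}{10057}\right) = \frac{94566}{10057}$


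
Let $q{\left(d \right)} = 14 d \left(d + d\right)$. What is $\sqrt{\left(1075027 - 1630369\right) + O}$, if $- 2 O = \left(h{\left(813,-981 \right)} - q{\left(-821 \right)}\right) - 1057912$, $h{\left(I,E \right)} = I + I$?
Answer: $25 \sqrt{15055} \approx 3067.5$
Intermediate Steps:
$h{\left(I,E \right)} = 2 I$
$q{\left(d \right)} = 28 d^{2}$ ($q{\left(d \right)} = 14 d 2 d = 28 d^{2}$)
$O = 9964717$ ($O = - \frac{\left(2 \cdot 813 - 28 \left(-821\right)^{2}\right) - 1057912}{2} = - \frac{\left(1626 - 28 \cdot 674041\right) - 1057912}{2} = - \frac{\left(1626 - 18873148\right) - 1057912}{2} = - \frac{-18871522 - 1057912}{2} = \left(- \frac{1}{2}\right) \left(-19929434\right) = 9964717$)
$\sqrt{\left(1075027 - 1630369\right) + O} = \sqrt{\left(1075027 - 1630369\right) + 9964717} = \sqrt{-555342 + 9964717} = \sqrt{9409375} = 25 \sqrt{15055}$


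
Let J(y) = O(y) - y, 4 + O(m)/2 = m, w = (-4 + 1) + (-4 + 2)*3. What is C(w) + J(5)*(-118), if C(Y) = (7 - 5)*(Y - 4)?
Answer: 328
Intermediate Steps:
w = -9 (w = -3 - 2*3 = -3 - 6 = -9)
O(m) = -8 + 2*m
J(y) = -8 + y (J(y) = (-8 + 2*y) - y = -8 + y)
C(Y) = -8 + 2*Y (C(Y) = 2*(-4 + Y) = -8 + 2*Y)
C(w) + J(5)*(-118) = (-8 + 2*(-9)) + (-8 + 5)*(-118) = (-8 - 18) - 3*(-118) = -26 + 354 = 328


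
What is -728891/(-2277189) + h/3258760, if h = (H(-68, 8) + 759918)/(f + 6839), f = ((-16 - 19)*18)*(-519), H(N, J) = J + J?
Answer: 56635132201233569/176938141070747340 ≈ 0.32008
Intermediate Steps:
H(N, J) = 2*J
f = 326970 (f = -35*18*(-519) = -630*(-519) = 326970)
h = 108562/47687 (h = (2*8 + 759918)/(326970 + 6839) = (16 + 759918)/333809 = 759934*(1/333809) = 108562/47687 ≈ 2.2766)
-728891/(-2277189) + h/3258760 = -728891/(-2277189) + (108562/47687)/3258760 = -728891*(-1/2277189) + (108562/47687)*(1/3258760) = 728891/2277189 + 54281/77700244060 = 56635132201233569/176938141070747340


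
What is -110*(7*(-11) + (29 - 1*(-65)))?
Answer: -1870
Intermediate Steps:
-110*(7*(-11) + (29 - 1*(-65))) = -110*(-77 + (29 + 65)) = -110*(-77 + 94) = -110*17 = -1870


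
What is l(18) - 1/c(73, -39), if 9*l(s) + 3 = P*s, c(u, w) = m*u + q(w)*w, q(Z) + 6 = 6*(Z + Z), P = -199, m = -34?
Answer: -19124783/48012 ≈ -398.33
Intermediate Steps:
q(Z) = -6 + 12*Z (q(Z) = -6 + 6*(Z + Z) = -6 + 6*(2*Z) = -6 + 12*Z)
c(u, w) = -34*u + w*(-6 + 12*w) (c(u, w) = -34*u + (-6 + 12*w)*w = -34*u + w*(-6 + 12*w))
l(s) = -1/3 - 199*s/9 (l(s) = -1/3 + (-199*s)/9 = -1/3 - 199*s/9)
l(18) - 1/c(73, -39) = (-1/3 - 199/9*18) - 1/(-34*73 - 6*(-39) + 12*(-39)**2) = (-1/3 - 398) - 1/(-2482 + 234 + 12*1521) = -1195/3 - 1/(-2482 + 234 + 18252) = -1195/3 - 1/16004 = -19124783/48012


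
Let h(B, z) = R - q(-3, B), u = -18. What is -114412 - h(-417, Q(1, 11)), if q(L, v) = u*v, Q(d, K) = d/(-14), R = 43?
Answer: -106949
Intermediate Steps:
Q(d, K) = -d/14 (Q(d, K) = d*(-1/14) = -d/14)
q(L, v) = -18*v
h(B, z) = 43 + 18*B (h(B, z) = 43 - (-18)*B = 43 + 18*B)
-114412 - h(-417, Q(1, 11)) = -114412 - (43 + 18*(-417)) = -114412 - (43 - 7506) = -114412 - 1*(-7463) = -114412 + 7463 = -106949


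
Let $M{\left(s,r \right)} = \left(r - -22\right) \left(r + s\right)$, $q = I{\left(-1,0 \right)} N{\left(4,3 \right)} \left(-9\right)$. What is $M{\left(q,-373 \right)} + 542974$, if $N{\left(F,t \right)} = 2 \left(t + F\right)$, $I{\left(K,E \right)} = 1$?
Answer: $718123$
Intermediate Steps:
$N{\left(F,t \right)} = 2 F + 2 t$ ($N{\left(F,t \right)} = 2 \left(F + t\right) = 2 F + 2 t$)
$q = -126$ ($q = 1 \left(2 \cdot 4 + 2 \cdot 3\right) \left(-9\right) = 1 \left(8 + 6\right) \left(-9\right) = 1 \cdot 14 \left(-9\right) = 14 \left(-9\right) = -126$)
$M{\left(s,r \right)} = \left(22 + r\right) \left(r + s\right)$ ($M{\left(s,r \right)} = \left(r + 22\right) \left(r + s\right) = \left(22 + r\right) \left(r + s\right)$)
$M{\left(q,-373 \right)} + 542974 = \left(\left(-373\right)^{2} + 22 \left(-373\right) + 22 \left(-126\right) - -46998\right) + 542974 = \left(139129 - 8206 - 2772 + 46998\right) + 542974 = 175149 + 542974 = 718123$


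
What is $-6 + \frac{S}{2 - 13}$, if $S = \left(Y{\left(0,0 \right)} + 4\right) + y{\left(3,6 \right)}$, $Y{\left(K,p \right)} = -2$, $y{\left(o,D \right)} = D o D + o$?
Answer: $- \frac{179}{11} \approx -16.273$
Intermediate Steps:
$y{\left(o,D \right)} = o + o D^{2}$ ($y{\left(o,D \right)} = o D^{2} + o = o + o D^{2}$)
$S = 113$ ($S = \left(-2 + 4\right) + 3 \left(1 + 6^{2}\right) = 2 + 3 \left(1 + 36\right) = 2 + 3 \cdot 37 = 2 + 111 = 113$)
$-6 + \frac{S}{2 - 13} = -6 + \frac{113}{2 - 13} = -6 + \frac{113}{-11} = -6 + 113 \left(- \frac{1}{11}\right) = -6 - \frac{113}{11} = - \frac{179}{11}$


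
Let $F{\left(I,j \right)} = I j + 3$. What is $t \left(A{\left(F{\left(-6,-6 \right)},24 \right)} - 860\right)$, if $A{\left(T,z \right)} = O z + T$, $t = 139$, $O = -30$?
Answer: $-214199$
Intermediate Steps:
$F{\left(I,j \right)} = 3 + I j$
$A{\left(T,z \right)} = T - 30 z$ ($A{\left(T,z \right)} = - 30 z + T = T - 30 z$)
$t \left(A{\left(F{\left(-6,-6 \right)},24 \right)} - 860\right) = 139 \left(\left(\left(3 - -36\right) - 720\right) - 860\right) = 139 \left(\left(\left(3 + 36\right) - 720\right) - 860\right) = 139 \left(\left(39 - 720\right) - 860\right) = 139 \left(-681 - 860\right) = 139 \left(-1541\right) = -214199$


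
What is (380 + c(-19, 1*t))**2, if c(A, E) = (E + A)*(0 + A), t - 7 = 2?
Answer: 324900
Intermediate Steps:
t = 9 (t = 7 + 2 = 9)
c(A, E) = A*(A + E) (c(A, E) = (A + E)*A = A*(A + E))
(380 + c(-19, 1*t))**2 = (380 - 19*(-19 + 1*9))**2 = (380 - 19*(-19 + 9))**2 = (380 - 19*(-10))**2 = (380 + 190)**2 = 570**2 = 324900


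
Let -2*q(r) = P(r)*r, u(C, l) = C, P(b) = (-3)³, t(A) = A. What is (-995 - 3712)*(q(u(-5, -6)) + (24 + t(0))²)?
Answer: -4787019/2 ≈ -2.3935e+6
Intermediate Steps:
P(b) = -27
q(r) = 27*r/2 (q(r) = -(-27)*r/2 = 27*r/2)
(-995 - 3712)*(q(u(-5, -6)) + (24 + t(0))²) = (-995 - 3712)*((27/2)*(-5) + (24 + 0)²) = -4707*(-135/2 + 24²) = -4707*(-135/2 + 576) = -4707*1017/2 = -4787019/2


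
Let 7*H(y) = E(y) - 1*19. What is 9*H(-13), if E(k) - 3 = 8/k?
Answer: -1944/91 ≈ -21.363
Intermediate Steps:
E(k) = 3 + 8/k
H(y) = -16/7 + 8/(7*y) (H(y) = ((3 + 8/y) - 1*19)/7 = ((3 + 8/y) - 19)/7 = (-16 + 8/y)/7 = -16/7 + 8/(7*y))
9*H(-13) = 9*((8/7)*(1 - 2*(-13))/(-13)) = 9*((8/7)*(-1/13)*(1 + 26)) = 9*((8/7)*(-1/13)*27) = 9*(-216/91) = -1944/91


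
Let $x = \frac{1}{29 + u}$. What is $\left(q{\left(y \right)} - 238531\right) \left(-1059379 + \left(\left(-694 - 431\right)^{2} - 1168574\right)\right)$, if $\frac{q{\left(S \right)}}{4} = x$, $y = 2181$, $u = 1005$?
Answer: $\frac{118674794182200}{517} \approx 2.2955 \cdot 10^{11}$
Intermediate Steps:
$x = \frac{1}{1034}$ ($x = \frac{1}{29 + 1005} = \frac{1}{1034} \approx 0.00096712$)
$q{\left(S \right)} = \frac{2}{517}$ ($q{\left(S \right)} = 4 \cdot \frac{1}{1034} = \frac{2}{517}$)
$\left(q{\left(y \right)} - 238531\right) \left(-1059379 + \left(\left(-694 - 431\right)^{2} - 1168574\right)\right) = \left(\frac{2}{517} - 238531\right) \left(-1059379 + \left(\left(-694 - 431\right)^{2} - 1168574\right)\right) = - \frac{123320525 \left(-1059379 - \left(1168574 - \left(-1125\right)^{2}\right)\right)}{517} = - \frac{123320525 \left(-1059379 + \left(1265625 - 1168574\right)\right)}{517} = - \frac{123320525 \left(-1059379 + 97051\right)}{517} = \left(- \frac{123320525}{517}\right) \left(-962328\right) = \frac{118674794182200}{517}$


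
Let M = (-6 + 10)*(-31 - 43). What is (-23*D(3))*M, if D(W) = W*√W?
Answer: 20424*√3 ≈ 35375.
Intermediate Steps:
D(W) = W^(3/2)
M = -296 (M = 4*(-74) = -296)
(-23*D(3))*M = -69*√3*(-296) = 20424*√3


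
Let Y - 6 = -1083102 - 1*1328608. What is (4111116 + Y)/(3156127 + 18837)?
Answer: 32681/61057 ≈ 0.53525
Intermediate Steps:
Y = -2411704 (Y = 6 + (-1083102 - 1*1328608) = 6 + (-1083102 - 1328608) = 6 - 2411710 = -2411704)
(4111116 + Y)/(3156127 + 18837) = (4111116 - 2411704)/(3156127 + 18837) = 1699412/3174964 = 1699412*(1/3174964) = 32681/61057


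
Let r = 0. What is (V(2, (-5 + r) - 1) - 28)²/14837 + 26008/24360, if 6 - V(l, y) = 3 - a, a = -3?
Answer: 50622367/45178665 ≈ 1.1205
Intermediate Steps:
V(l, y) = 0 (V(l, y) = 6 - (3 - 1*(-3)) = 6 - (3 + 3) = 6 - 1*6 = 6 - 6 = 0)
(V(2, (-5 + r) - 1) - 28)²/14837 + 26008/24360 = (0 - 28)²/14837 + 26008/24360 = (-28)²*(1/14837) + 26008*(1/24360) = 784*(1/14837) + 3251/3045 = 784/14837 + 3251/3045 = 50622367/45178665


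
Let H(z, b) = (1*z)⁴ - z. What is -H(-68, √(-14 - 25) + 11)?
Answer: -21381444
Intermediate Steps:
H(z, b) = z⁴ - z
-H(-68, √(-14 - 25) + 11) = -((-68)⁴ - 1*(-68)) = -(21381376 + 68) = -1*21381444 = -21381444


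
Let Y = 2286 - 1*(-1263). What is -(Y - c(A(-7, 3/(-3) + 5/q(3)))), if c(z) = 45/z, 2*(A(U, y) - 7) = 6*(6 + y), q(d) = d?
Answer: -10642/3 ≈ -3547.3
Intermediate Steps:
A(U, y) = 25 + 3*y (A(U, y) = 7 + (6*(6 + y))/2 = 7 + (36 + 6*y)/2 = 7 + (18 + 3*y) = 25 + 3*y)
Y = 3549 (Y = 2286 + 1263 = 3549)
-(Y - c(A(-7, 3/(-3) + 5/q(3)))) = -(3549 - 45/(25 + 3*(3/(-3) + 5/3))) = -(3549 - 45/(25 + 3*(3*(-⅓) + 5*(⅓)))) = -(3549 - 45/(25 + 3*(-1 + 5/3))) = -(3549 - 45/(25 + 3*(⅔))) = -(3549 - 45/(25 + 2)) = -(3549 - 45/27) = -(3549 - 1*5/3) = -(3549 - 5/3) = -1*10642/3 = -10642/3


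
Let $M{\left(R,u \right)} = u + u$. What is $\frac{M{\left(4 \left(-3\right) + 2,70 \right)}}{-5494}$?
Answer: $- \frac{70}{2747} \approx -0.025482$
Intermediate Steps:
$M{\left(R,u \right)} = 2 u$
$\frac{M{\left(4 \left(-3\right) + 2,70 \right)}}{-5494} = \frac{2 \cdot 70}{-5494} = 140 \left(- \frac{1}{5494}\right) = - \frac{70}{2747}$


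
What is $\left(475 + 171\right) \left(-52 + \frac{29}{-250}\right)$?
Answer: $- \frac{4208367}{125} \approx -33667.0$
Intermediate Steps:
$\left(475 + 171\right) \left(-52 + \frac{29}{-250}\right) = 646 \left(-52 + 29 \left(- \frac{1}{250}\right)\right) = 646 \left(-52 - \frac{29}{250}\right) = 646 \left(- \frac{13029}{250}\right) = - \frac{4208367}{125}$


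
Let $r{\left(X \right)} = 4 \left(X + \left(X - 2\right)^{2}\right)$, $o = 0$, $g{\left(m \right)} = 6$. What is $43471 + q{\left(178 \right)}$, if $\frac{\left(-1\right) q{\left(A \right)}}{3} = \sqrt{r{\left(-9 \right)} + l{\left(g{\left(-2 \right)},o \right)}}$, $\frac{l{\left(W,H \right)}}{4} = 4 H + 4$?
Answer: $43471 - 12 \sqrt{29} \approx 43406.0$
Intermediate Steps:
$l{\left(W,H \right)} = 16 + 16 H$ ($l{\left(W,H \right)} = 4 \left(4 H + 4\right) = 4 \left(4 + 4 H\right) = 16 + 16 H$)
$r{\left(X \right)} = 4 X + 4 \left(-2 + X\right)^{2}$ ($r{\left(X \right)} = 4 \left(X + \left(-2 + X\right)^{2}\right) = 4 X + 4 \left(-2 + X\right)^{2}$)
$q{\left(A \right)} = - 12 \sqrt{29}$ ($q{\left(A \right)} = - 3 \sqrt{\left(4 \left(-9\right) + 4 \left(-2 - 9\right)^{2}\right) + \left(16 + 16 \cdot 0\right)} = - 3 \sqrt{\left(-36 + 4 \left(-11\right)^{2}\right) + \left(16 + 0\right)} = - 3 \sqrt{\left(-36 + 4 \cdot 121\right) + 16} = - 3 \sqrt{\left(-36 + 484\right) + 16} = - 3 \sqrt{448 + 16} = - 3 \sqrt{464} = - 3 \cdot 4 \sqrt{29} = - 12 \sqrt{29}$)
$43471 + q{\left(178 \right)} = 43471 - 12 \sqrt{29}$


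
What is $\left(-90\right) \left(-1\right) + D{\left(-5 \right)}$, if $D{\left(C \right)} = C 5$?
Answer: $65$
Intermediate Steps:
$D{\left(C \right)} = 5 C$
$\left(-90\right) \left(-1\right) + D{\left(-5 \right)} = \left(-90\right) \left(-1\right) + 5 \left(-5\right) = 90 - 25 = 65$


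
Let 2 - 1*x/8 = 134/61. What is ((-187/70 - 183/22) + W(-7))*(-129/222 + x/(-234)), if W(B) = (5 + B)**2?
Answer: 6976797/1737890 ≈ 4.0145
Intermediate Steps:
x = -96/61 (x = 16 - 1072/61 = -96/61 ≈ -1.5738)
((-187/70 - 183/22) + W(-7))*(-129/222 + x/(-234)) = ((-187/70 - 183/22) + (5 - 7)**2)*(-129/222 - 96/61/(-234)) = ((-187*1/70 - 183*1/22) + (-2)**2)*(-129*1/222 - 96/61*(-1/234)) = ((-187/70 - 183/22) + 4)*(-43/74 + 16/2379) = (-4231/385 + 4)*(-101113/176046) = -2691/385*(-101113/176046) = 6976797/1737890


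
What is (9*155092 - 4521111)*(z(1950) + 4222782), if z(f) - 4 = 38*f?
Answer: -13428984768738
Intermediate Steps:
z(f) = 4 + 38*f
(9*155092 - 4521111)*(z(1950) + 4222782) = (9*155092 - 4521111)*((4 + 38*1950) + 4222782) = (1395828 - 4521111)*((4 + 74100) + 4222782) = -3125283*(74104 + 4222782) = -3125283*4296886 = -13428984768738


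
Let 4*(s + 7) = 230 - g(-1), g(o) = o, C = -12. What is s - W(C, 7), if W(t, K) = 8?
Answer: 171/4 ≈ 42.750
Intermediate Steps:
s = 203/4 (s = -7 + (230 - 1*(-1))/4 = -7 + (230 + 1)/4 = -7 + (¼)*231 = -7 + 231/4 = 203/4 ≈ 50.750)
s - W(C, 7) = 203/4 - 1*8 = 203/4 - 8 = 171/4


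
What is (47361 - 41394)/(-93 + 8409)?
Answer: 221/308 ≈ 0.71753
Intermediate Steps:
(47361 - 41394)/(-93 + 8409) = 5967/8316 = 5967*(1/8316) = 221/308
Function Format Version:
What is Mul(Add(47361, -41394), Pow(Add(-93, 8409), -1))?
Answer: Rational(221, 308) ≈ 0.71753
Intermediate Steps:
Mul(Add(47361, -41394), Pow(Add(-93, 8409), -1)) = Mul(5967, Pow(8316, -1)) = Mul(5967, Rational(1, 8316)) = Rational(221, 308)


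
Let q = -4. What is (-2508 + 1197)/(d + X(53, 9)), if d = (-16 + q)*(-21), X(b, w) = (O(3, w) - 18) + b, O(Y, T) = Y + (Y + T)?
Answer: -1311/470 ≈ -2.7894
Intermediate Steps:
O(Y, T) = T + 2*Y (O(Y, T) = Y + (T + Y) = T + 2*Y)
X(b, w) = -12 + b + w (X(b, w) = ((w + 2*3) - 18) + b = ((w + 6) - 18) + b = ((6 + w) - 18) + b = (-12 + w) + b = -12 + b + w)
d = 420 (d = (-16 - 4)*(-21) = -20*(-21) = 420)
(-2508 + 1197)/(d + X(53, 9)) = (-2508 + 1197)/(420 + (-12 + 53 + 9)) = -1311/(420 + 50) = -1311/470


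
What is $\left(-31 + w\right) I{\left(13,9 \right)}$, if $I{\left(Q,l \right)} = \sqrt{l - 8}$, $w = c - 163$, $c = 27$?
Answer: $-167$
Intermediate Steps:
$w = -136$ ($w = 27 - 163 = -136$)
$I{\left(Q,l \right)} = \sqrt{-8 + l}$
$\left(-31 + w\right) I{\left(13,9 \right)} = \left(-31 - 136\right) \sqrt{-8 + 9} = - 167 \sqrt{1} = \left(-167\right) 1 = -167$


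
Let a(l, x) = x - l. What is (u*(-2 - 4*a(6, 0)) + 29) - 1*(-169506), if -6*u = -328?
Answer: 512213/3 ≈ 1.7074e+5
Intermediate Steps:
u = 164/3 (u = -⅙*(-328) = 164/3 ≈ 54.667)
(u*(-2 - 4*a(6, 0)) + 29) - 1*(-169506) = (164*(-2 - 4*(0 - 1*6))/3 + 29) - 1*(-169506) = (164*(-2 - 4*(0 - 6))/3 + 29) + 169506 = (164*(-2 - 4*(-6))/3 + 29) + 169506 = (164*(-2 + 24)/3 + 29) + 169506 = ((164/3)*22 + 29) + 169506 = (3608/3 + 29) + 169506 = 3695/3 + 169506 = 512213/3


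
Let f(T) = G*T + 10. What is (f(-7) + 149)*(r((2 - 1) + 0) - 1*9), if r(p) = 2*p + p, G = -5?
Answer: -1164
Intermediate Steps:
f(T) = 10 - 5*T (f(T) = -5*T + 10 = 10 - 5*T)
r(p) = 3*p
(f(-7) + 149)*(r((2 - 1) + 0) - 1*9) = ((10 - 5*(-7)) + 149)*(3*((2 - 1) + 0) - 1*9) = ((10 + 35) + 149)*(3*(1 + 0) - 9) = (45 + 149)*(3*1 - 9) = 194*(3 - 9) = 194*(-6) = -1164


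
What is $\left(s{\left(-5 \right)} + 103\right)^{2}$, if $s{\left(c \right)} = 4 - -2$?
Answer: $11881$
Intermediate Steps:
$s{\left(c \right)} = 6$ ($s{\left(c \right)} = 4 + 2 = 6$)
$\left(s{\left(-5 \right)} + 103\right)^{2} = \left(6 + 103\right)^{2} = 109^{2} = 11881$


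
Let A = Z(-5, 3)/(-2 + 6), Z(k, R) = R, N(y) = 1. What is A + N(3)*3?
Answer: 15/4 ≈ 3.7500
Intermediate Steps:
A = 3/4 (A = 3/(-2 + 6) = 3/4 ≈ 0.75000)
A + N(3)*3 = 3/4 + 1*3 = 3/4 + 3 = 15/4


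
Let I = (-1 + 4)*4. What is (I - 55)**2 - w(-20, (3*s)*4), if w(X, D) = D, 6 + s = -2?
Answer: 1945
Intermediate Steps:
s = -8 (s = -6 - 2 = -8)
I = 12 (I = 3*4 = 12)
(I - 55)**2 - w(-20, (3*s)*4) = (12 - 55)**2 - 3*(-8)*4 = (-43)**2 - (-24)*4 = 1849 - 1*(-96) = 1849 + 96 = 1945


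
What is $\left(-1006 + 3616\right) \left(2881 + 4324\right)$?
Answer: $18805050$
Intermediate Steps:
$\left(-1006 + 3616\right) \left(2881 + 4324\right) = 2610 \cdot 7205 = 18805050$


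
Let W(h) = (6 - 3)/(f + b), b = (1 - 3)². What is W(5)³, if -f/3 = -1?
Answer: 27/343 ≈ 0.078717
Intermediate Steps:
f = 3 (f = -3*(-1) = 3)
b = 4 (b = (-2)² = 4)
W(h) = 3/7 (W(h) = (6 - 3)/(3 + 4) = 3/7)
W(5)³ = (3/7)³ = 27/343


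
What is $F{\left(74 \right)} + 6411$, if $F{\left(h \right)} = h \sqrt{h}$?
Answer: $6411 + 74 \sqrt{74} \approx 7047.6$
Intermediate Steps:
$F{\left(h \right)} = h^{\frac{3}{2}}$
$F{\left(74 \right)} + 6411 = 74^{\frac{3}{2}} + 6411 = 74 \sqrt{74} + 6411 = 6411 + 74 \sqrt{74}$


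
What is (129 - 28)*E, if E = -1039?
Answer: -104939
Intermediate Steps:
(129 - 28)*E = (129 - 28)*(-1039) = 101*(-1039) = -104939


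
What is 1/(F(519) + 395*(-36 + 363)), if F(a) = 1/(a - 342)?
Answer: 177/22862206 ≈ 7.7420e-6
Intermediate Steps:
F(a) = 1/(-342 + a)
1/(F(519) + 395*(-36 + 363)) = 1/(1/(-342 + 519) + 395*(-36 + 363)) = 1/(1/177 + 395*327) = 1/(1/177 + 129165) = 1/(22862206/177) = 177/22862206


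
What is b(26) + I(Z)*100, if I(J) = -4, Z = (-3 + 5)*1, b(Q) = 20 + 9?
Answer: -371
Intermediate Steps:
b(Q) = 29
Z = 2 (Z = 2*1 = 2)
b(26) + I(Z)*100 = 29 - 4*100 = 29 - 400 = -371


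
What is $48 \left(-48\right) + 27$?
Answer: $-2277$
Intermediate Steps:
$48 \left(-48\right) + 27 = -2304 + 27 = -2277$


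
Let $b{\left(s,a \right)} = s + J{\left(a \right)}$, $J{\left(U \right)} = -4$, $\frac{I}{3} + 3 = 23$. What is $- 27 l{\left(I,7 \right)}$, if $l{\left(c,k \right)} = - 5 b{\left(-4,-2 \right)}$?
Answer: $-1080$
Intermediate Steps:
$I = 60$ ($I = -9 + 3 \cdot 23 = -9 + 69 = 60$)
$b{\left(s,a \right)} = -4 + s$ ($b{\left(s,a \right)} = s - 4 = -4 + s$)
$l{\left(c,k \right)} = 40$ ($l{\left(c,k \right)} = - 5 \left(-4 - 4\right) = \left(-5\right) \left(-8\right) = 40$)
$- 27 l{\left(I,7 \right)} = \left(-27\right) 40 = -1080$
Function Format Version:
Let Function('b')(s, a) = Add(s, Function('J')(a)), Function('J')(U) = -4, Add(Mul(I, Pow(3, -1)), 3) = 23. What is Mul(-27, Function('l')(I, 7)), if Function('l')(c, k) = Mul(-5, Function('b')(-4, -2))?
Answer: -1080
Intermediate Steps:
I = 60 (I = Add(-9, Mul(3, 23)) = Add(-9, 69) = 60)
Function('b')(s, a) = Add(-4, s) (Function('b')(s, a) = Add(s, -4) = Add(-4, s))
Function('l')(c, k) = 40 (Function('l')(c, k) = Mul(-5, Add(-4, -4)) = Mul(-5, -8) = 40)
Mul(-27, Function('l')(I, 7)) = Mul(-27, 40) = -1080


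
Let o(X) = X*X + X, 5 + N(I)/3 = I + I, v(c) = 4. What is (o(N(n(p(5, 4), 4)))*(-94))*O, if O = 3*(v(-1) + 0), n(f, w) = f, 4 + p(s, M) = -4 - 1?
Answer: -5292576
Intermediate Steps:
p(s, M) = -9 (p(s, M) = -4 + (-4 - 1) = -4 - 5 = -9)
N(I) = -15 + 6*I (N(I) = -15 + 3*(I + I) = -15 + 3*(2*I) = -15 + 6*I)
o(X) = X + X² (o(X) = X² + X = X + X²)
O = 12 (O = 3*(4 + 0) = 3*4 = 12)
(o(N(n(p(5, 4), 4)))*(-94))*O = (((-15 + 6*(-9))*(1 + (-15 + 6*(-9))))*(-94))*12 = (((-15 - 54)*(1 + (-15 - 54)))*(-94))*12 = (-69*(1 - 69)*(-94))*12 = (-69*(-68)*(-94))*12 = (4692*(-94))*12 = -441048*12 = -5292576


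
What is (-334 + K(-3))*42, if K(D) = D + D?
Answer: -14280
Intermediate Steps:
K(D) = 2*D
(-334 + K(-3))*42 = (-334 + 2*(-3))*42 = (-334 - 6)*42 = -340*42 = -14280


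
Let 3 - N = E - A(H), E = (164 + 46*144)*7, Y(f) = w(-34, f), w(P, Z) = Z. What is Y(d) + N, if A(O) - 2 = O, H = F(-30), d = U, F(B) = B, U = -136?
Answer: -47677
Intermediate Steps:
d = -136
H = -30
Y(f) = f
E = 47516 (E = (164 + 6624)*7 = 6788*7 = 47516)
A(O) = 2 + O
N = -47541 (N = 3 - (47516 - (2 - 30)) = 3 - (47516 - 1*(-28)) = 3 - (47516 + 28) = 3 - 1*47544 = 3 - 47544 = -47541)
Y(d) + N = -136 - 47541 = -47677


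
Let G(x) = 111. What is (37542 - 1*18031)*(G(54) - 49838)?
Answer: -970223497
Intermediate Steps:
(37542 - 1*18031)*(G(54) - 49838) = (37542 - 1*18031)*(111 - 49838) = (37542 - 18031)*(-49727) = 19511*(-49727) = -970223497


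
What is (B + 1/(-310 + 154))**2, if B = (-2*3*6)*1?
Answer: 31550689/24336 ≈ 1296.5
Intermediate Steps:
B = -36 (B = -6*6*1 = -36*1 = -36)
(B + 1/(-310 + 154))**2 = (-36 + 1/(-310 + 154))**2 = (-36 + 1/(-156))**2 = (-36 - 1/156)**2 = (-5617/156)**2 = 31550689/24336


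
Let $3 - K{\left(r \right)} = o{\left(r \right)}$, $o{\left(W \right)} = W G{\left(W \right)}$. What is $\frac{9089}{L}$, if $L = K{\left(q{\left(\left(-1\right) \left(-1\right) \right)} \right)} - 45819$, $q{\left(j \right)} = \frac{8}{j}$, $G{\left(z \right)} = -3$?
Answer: $- \frac{9089}{45792} \approx -0.19848$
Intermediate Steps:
$o{\left(W \right)} = - 3 W$ ($o{\left(W \right)} = W \left(-3\right) = - 3 W$)
$K{\left(r \right)} = 3 + 3 r$ ($K{\left(r \right)} = 3 - - 3 r = 3 + 3 r$)
$L = -45792$ ($L = \left(3 + 3 \frac{8}{\left(-1\right) \left(-1\right)}\right) - 45819 = \left(3 + 3 \cdot \frac{8}{1}\right) - 45819 = \left(3 + 3 \cdot 8 \cdot 1\right) - 45819 = \left(3 + 3 \cdot 8\right) - 45819 = \left(3 + 24\right) - 45819 = 27 - 45819 = -45792$)
$\frac{9089}{L} = \frac{9089}{-45792} = 9089 \left(- \frac{1}{45792}\right) = - \frac{9089}{45792}$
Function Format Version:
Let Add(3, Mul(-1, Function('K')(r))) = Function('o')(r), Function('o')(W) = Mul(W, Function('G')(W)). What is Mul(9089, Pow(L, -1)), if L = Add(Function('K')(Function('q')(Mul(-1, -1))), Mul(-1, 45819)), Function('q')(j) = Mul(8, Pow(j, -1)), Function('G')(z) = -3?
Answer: Rational(-9089, 45792) ≈ -0.19848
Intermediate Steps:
Function('o')(W) = Mul(-3, W) (Function('o')(W) = Mul(W, -3) = Mul(-3, W))
Function('K')(r) = Add(3, Mul(3, r)) (Function('K')(r) = Add(3, Mul(-1, Mul(-3, r))) = Add(3, Mul(3, r)))
L = -45792 (L = Add(Add(3, Mul(3, Mul(8, Pow(Mul(-1, -1), -1)))), Mul(-1, 45819)) = Add(Add(3, Mul(3, Mul(8, Pow(1, -1)))), -45819) = Add(Add(3, Mul(3, Mul(8, 1))), -45819) = Add(Add(3, Mul(3, 8)), -45819) = Add(Add(3, 24), -45819) = Add(27, -45819) = -45792)
Mul(9089, Pow(L, -1)) = Mul(9089, Pow(-45792, -1)) = Mul(9089, Rational(-1, 45792)) = Rational(-9089, 45792)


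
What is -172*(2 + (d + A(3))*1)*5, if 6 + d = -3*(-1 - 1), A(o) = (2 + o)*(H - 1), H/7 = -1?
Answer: 32680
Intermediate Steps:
H = -7 (H = 7*(-1) = -7)
A(o) = -16 - 8*o (A(o) = (2 + o)*(-7 - 1) = (2 + o)*(-8) = -16 - 8*o)
d = 0 (d = -6 - 3*(-1 - 1) = -6 - 3*(-2) = -6 + 6 = 0)
-172*(2 + (d + A(3))*1)*5 = -172*(2 + (0 + (-16 - 8*3))*1)*5 = -172*(2 + (0 + (-16 - 24))*1)*5 = -172*(2 + (0 - 40)*1)*5 = -172*(2 - 40*1)*5 = -172*(2 - 40)*5 = -(-6536)*5 = -172*(-190) = 32680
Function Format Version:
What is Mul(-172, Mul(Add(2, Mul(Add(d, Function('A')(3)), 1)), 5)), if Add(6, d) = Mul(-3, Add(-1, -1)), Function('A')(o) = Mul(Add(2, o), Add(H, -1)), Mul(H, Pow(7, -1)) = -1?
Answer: 32680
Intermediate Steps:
H = -7 (H = Mul(7, -1) = -7)
Function('A')(o) = Add(-16, Mul(-8, o)) (Function('A')(o) = Mul(Add(2, o), Add(-7, -1)) = Mul(Add(2, o), -8) = Add(-16, Mul(-8, o)))
d = 0 (d = Add(-6, Mul(-3, Add(-1, -1))) = Add(-6, Mul(-3, -2)) = Add(-6, 6) = 0)
Mul(-172, Mul(Add(2, Mul(Add(d, Function('A')(3)), 1)), 5)) = Mul(-172, Mul(Add(2, Mul(Add(0, Add(-16, Mul(-8, 3))), 1)), 5)) = Mul(-172, Mul(Add(2, Mul(Add(0, Add(-16, -24)), 1)), 5)) = Mul(-172, Mul(Add(2, Mul(Add(0, -40), 1)), 5)) = Mul(-172, Mul(Add(2, Mul(-40, 1)), 5)) = Mul(-172, Mul(Add(2, -40), 5)) = Mul(-172, Mul(-38, 5)) = Mul(-172, -190) = 32680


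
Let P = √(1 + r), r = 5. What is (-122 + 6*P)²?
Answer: 15100 - 1464*√6 ≈ 11514.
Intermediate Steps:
P = √6 (P = √(1 + 5) = √6 ≈ 2.4495)
(-122 + 6*P)² = (-122 + 6*√6)²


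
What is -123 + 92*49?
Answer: 4385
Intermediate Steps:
-123 + 92*49 = -123 + 4508 = 4385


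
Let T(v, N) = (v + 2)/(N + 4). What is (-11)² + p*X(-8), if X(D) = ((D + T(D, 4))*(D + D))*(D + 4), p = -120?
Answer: 67321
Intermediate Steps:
T(v, N) = (2 + v)/(4 + N)
X(D) = 2*D*(4 + D)*(¼ + 9*D/8) (X(D) = ((D + (2 + D)/(4 + 4))*(D + D))*(D + 4) = ((D + (2 + D)/8)*(2*D))*(4 + D) = ((D + (¼ + D/8))*(2*D))*(4 + D) = ((¼ + 9*D/8)*(2*D))*(4 + D) = (2*D*(¼ + 9*D/8))*(4 + D) = 2*D*(4 + D)*(¼ + 9*D/8))
(-11)² + p*X(-8) = (-11)² - 30*(-8)*(8 + 9*(-8)² + 38*(-8)) = 121 - 30*(-8)*(8 + 9*64 - 304) = 121 - 30*(-8)*(8 + 576 - 304) = 121 - 30*(-8)*280 = 121 - 120*(-560) = 121 + 67200 = 67321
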